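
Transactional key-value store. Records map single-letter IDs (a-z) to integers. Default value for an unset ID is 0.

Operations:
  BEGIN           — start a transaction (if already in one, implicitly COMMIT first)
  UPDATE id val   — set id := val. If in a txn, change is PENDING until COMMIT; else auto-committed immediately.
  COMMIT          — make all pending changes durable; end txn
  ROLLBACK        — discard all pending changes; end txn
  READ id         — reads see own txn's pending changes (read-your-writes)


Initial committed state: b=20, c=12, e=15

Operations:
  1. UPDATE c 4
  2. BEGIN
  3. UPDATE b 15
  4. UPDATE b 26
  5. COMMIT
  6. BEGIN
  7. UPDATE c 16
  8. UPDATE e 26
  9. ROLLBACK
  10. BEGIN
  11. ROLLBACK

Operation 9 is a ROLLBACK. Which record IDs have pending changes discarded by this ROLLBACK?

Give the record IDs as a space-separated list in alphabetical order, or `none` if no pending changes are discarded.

Answer: c e

Derivation:
Initial committed: {b=20, c=12, e=15}
Op 1: UPDATE c=4 (auto-commit; committed c=4)
Op 2: BEGIN: in_txn=True, pending={}
Op 3: UPDATE b=15 (pending; pending now {b=15})
Op 4: UPDATE b=26 (pending; pending now {b=26})
Op 5: COMMIT: merged ['b'] into committed; committed now {b=26, c=4, e=15}
Op 6: BEGIN: in_txn=True, pending={}
Op 7: UPDATE c=16 (pending; pending now {c=16})
Op 8: UPDATE e=26 (pending; pending now {c=16, e=26})
Op 9: ROLLBACK: discarded pending ['c', 'e']; in_txn=False
Op 10: BEGIN: in_txn=True, pending={}
Op 11: ROLLBACK: discarded pending []; in_txn=False
ROLLBACK at op 9 discards: ['c', 'e']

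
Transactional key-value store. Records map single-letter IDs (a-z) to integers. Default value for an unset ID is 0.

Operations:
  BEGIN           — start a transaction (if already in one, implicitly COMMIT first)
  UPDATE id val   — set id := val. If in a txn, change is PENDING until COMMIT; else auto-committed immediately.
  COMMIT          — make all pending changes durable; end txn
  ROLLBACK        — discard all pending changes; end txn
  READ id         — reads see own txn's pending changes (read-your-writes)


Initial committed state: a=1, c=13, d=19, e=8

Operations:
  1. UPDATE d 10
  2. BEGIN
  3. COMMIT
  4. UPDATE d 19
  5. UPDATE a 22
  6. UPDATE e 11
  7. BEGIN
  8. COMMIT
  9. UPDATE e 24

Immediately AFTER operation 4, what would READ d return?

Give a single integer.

Answer: 19

Derivation:
Initial committed: {a=1, c=13, d=19, e=8}
Op 1: UPDATE d=10 (auto-commit; committed d=10)
Op 2: BEGIN: in_txn=True, pending={}
Op 3: COMMIT: merged [] into committed; committed now {a=1, c=13, d=10, e=8}
Op 4: UPDATE d=19 (auto-commit; committed d=19)
After op 4: visible(d) = 19 (pending={}, committed={a=1, c=13, d=19, e=8})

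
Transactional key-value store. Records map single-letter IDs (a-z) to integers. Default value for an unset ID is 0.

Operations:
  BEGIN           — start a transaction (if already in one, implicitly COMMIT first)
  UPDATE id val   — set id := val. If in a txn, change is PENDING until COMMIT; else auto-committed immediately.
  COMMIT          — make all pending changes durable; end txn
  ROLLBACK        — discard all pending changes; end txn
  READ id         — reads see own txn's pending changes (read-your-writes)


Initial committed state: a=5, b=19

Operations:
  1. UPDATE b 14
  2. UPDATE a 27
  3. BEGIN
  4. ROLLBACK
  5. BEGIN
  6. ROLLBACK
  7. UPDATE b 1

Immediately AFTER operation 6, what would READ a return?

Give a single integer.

Answer: 27

Derivation:
Initial committed: {a=5, b=19}
Op 1: UPDATE b=14 (auto-commit; committed b=14)
Op 2: UPDATE a=27 (auto-commit; committed a=27)
Op 3: BEGIN: in_txn=True, pending={}
Op 4: ROLLBACK: discarded pending []; in_txn=False
Op 5: BEGIN: in_txn=True, pending={}
Op 6: ROLLBACK: discarded pending []; in_txn=False
After op 6: visible(a) = 27 (pending={}, committed={a=27, b=14})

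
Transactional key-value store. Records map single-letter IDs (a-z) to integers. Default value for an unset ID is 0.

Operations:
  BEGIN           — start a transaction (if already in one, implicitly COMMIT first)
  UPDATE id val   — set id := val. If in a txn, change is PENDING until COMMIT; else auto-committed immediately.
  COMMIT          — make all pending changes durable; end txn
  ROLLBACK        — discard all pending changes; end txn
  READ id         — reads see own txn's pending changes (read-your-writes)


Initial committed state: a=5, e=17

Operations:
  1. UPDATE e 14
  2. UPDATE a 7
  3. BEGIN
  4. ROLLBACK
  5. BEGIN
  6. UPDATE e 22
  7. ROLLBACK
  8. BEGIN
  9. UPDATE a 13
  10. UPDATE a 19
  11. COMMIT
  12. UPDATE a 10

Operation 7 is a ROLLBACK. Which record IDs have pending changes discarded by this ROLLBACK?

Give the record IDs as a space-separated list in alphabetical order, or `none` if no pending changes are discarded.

Answer: e

Derivation:
Initial committed: {a=5, e=17}
Op 1: UPDATE e=14 (auto-commit; committed e=14)
Op 2: UPDATE a=7 (auto-commit; committed a=7)
Op 3: BEGIN: in_txn=True, pending={}
Op 4: ROLLBACK: discarded pending []; in_txn=False
Op 5: BEGIN: in_txn=True, pending={}
Op 6: UPDATE e=22 (pending; pending now {e=22})
Op 7: ROLLBACK: discarded pending ['e']; in_txn=False
Op 8: BEGIN: in_txn=True, pending={}
Op 9: UPDATE a=13 (pending; pending now {a=13})
Op 10: UPDATE a=19 (pending; pending now {a=19})
Op 11: COMMIT: merged ['a'] into committed; committed now {a=19, e=14}
Op 12: UPDATE a=10 (auto-commit; committed a=10)
ROLLBACK at op 7 discards: ['e']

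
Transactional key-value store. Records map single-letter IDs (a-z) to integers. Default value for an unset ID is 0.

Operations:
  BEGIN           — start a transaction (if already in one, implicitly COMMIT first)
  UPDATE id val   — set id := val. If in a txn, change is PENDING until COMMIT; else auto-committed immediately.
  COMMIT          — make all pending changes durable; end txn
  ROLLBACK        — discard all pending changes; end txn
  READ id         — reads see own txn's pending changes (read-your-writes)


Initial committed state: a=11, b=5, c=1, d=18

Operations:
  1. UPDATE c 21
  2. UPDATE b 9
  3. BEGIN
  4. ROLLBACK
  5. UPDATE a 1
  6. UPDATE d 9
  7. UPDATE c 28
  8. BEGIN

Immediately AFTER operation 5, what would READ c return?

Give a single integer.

Initial committed: {a=11, b=5, c=1, d=18}
Op 1: UPDATE c=21 (auto-commit; committed c=21)
Op 2: UPDATE b=9 (auto-commit; committed b=9)
Op 3: BEGIN: in_txn=True, pending={}
Op 4: ROLLBACK: discarded pending []; in_txn=False
Op 5: UPDATE a=1 (auto-commit; committed a=1)
After op 5: visible(c) = 21 (pending={}, committed={a=1, b=9, c=21, d=18})

Answer: 21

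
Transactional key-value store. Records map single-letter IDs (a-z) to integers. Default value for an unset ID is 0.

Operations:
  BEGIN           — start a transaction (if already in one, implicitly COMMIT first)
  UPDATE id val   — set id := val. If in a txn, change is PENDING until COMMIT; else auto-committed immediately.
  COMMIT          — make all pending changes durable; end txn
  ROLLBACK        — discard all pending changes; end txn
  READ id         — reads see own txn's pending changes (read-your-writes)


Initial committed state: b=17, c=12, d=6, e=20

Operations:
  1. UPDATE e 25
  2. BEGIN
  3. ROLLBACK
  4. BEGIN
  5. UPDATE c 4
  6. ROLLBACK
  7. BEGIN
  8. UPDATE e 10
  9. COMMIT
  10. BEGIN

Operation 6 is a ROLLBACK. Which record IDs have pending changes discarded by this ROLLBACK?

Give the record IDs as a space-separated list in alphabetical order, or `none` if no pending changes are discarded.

Initial committed: {b=17, c=12, d=6, e=20}
Op 1: UPDATE e=25 (auto-commit; committed e=25)
Op 2: BEGIN: in_txn=True, pending={}
Op 3: ROLLBACK: discarded pending []; in_txn=False
Op 4: BEGIN: in_txn=True, pending={}
Op 5: UPDATE c=4 (pending; pending now {c=4})
Op 6: ROLLBACK: discarded pending ['c']; in_txn=False
Op 7: BEGIN: in_txn=True, pending={}
Op 8: UPDATE e=10 (pending; pending now {e=10})
Op 9: COMMIT: merged ['e'] into committed; committed now {b=17, c=12, d=6, e=10}
Op 10: BEGIN: in_txn=True, pending={}
ROLLBACK at op 6 discards: ['c']

Answer: c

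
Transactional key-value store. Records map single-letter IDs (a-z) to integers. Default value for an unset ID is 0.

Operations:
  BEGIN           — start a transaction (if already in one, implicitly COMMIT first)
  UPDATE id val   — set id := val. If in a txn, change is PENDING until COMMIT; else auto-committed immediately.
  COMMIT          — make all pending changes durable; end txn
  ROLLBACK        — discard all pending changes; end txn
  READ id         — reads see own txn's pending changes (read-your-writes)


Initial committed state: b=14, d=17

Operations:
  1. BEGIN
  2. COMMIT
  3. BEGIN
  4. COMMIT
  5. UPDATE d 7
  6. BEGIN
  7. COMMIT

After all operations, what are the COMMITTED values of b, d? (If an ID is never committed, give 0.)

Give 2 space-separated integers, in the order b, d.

Initial committed: {b=14, d=17}
Op 1: BEGIN: in_txn=True, pending={}
Op 2: COMMIT: merged [] into committed; committed now {b=14, d=17}
Op 3: BEGIN: in_txn=True, pending={}
Op 4: COMMIT: merged [] into committed; committed now {b=14, d=17}
Op 5: UPDATE d=7 (auto-commit; committed d=7)
Op 6: BEGIN: in_txn=True, pending={}
Op 7: COMMIT: merged [] into committed; committed now {b=14, d=7}
Final committed: {b=14, d=7}

Answer: 14 7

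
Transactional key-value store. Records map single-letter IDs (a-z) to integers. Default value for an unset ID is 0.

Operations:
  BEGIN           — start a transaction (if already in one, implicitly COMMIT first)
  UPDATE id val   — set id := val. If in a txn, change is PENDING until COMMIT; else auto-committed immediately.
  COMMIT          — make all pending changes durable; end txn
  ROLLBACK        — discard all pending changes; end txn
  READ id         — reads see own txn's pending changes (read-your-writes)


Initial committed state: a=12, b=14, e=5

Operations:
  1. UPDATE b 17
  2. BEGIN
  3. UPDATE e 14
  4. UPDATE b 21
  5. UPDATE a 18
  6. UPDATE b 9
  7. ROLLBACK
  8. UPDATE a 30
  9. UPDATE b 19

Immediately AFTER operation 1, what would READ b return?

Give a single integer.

Initial committed: {a=12, b=14, e=5}
Op 1: UPDATE b=17 (auto-commit; committed b=17)
After op 1: visible(b) = 17 (pending={}, committed={a=12, b=17, e=5})

Answer: 17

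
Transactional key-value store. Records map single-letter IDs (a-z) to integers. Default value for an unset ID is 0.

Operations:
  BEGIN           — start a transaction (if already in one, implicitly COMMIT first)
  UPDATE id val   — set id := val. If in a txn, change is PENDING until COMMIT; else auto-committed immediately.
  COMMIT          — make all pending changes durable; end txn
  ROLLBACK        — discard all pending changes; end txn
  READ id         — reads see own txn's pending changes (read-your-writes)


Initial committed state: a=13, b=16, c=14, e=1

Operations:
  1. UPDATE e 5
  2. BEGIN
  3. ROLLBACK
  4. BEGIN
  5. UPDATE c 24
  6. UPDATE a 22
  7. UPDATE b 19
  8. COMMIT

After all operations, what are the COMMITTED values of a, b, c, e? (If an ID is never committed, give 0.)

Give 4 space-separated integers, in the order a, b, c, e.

Initial committed: {a=13, b=16, c=14, e=1}
Op 1: UPDATE e=5 (auto-commit; committed e=5)
Op 2: BEGIN: in_txn=True, pending={}
Op 3: ROLLBACK: discarded pending []; in_txn=False
Op 4: BEGIN: in_txn=True, pending={}
Op 5: UPDATE c=24 (pending; pending now {c=24})
Op 6: UPDATE a=22 (pending; pending now {a=22, c=24})
Op 7: UPDATE b=19 (pending; pending now {a=22, b=19, c=24})
Op 8: COMMIT: merged ['a', 'b', 'c'] into committed; committed now {a=22, b=19, c=24, e=5}
Final committed: {a=22, b=19, c=24, e=5}

Answer: 22 19 24 5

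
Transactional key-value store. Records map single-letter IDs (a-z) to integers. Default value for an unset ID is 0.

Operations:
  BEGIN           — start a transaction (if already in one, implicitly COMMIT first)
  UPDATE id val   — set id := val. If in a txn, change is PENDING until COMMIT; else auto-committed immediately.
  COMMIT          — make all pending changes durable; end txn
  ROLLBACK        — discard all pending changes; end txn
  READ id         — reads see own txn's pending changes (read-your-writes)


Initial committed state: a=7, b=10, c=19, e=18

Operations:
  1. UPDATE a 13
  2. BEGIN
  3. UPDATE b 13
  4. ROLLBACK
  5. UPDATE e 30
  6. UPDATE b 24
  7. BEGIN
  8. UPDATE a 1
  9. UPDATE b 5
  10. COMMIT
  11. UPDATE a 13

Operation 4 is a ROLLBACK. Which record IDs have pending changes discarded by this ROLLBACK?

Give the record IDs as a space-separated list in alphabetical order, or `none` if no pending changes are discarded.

Answer: b

Derivation:
Initial committed: {a=7, b=10, c=19, e=18}
Op 1: UPDATE a=13 (auto-commit; committed a=13)
Op 2: BEGIN: in_txn=True, pending={}
Op 3: UPDATE b=13 (pending; pending now {b=13})
Op 4: ROLLBACK: discarded pending ['b']; in_txn=False
Op 5: UPDATE e=30 (auto-commit; committed e=30)
Op 6: UPDATE b=24 (auto-commit; committed b=24)
Op 7: BEGIN: in_txn=True, pending={}
Op 8: UPDATE a=1 (pending; pending now {a=1})
Op 9: UPDATE b=5 (pending; pending now {a=1, b=5})
Op 10: COMMIT: merged ['a', 'b'] into committed; committed now {a=1, b=5, c=19, e=30}
Op 11: UPDATE a=13 (auto-commit; committed a=13)
ROLLBACK at op 4 discards: ['b']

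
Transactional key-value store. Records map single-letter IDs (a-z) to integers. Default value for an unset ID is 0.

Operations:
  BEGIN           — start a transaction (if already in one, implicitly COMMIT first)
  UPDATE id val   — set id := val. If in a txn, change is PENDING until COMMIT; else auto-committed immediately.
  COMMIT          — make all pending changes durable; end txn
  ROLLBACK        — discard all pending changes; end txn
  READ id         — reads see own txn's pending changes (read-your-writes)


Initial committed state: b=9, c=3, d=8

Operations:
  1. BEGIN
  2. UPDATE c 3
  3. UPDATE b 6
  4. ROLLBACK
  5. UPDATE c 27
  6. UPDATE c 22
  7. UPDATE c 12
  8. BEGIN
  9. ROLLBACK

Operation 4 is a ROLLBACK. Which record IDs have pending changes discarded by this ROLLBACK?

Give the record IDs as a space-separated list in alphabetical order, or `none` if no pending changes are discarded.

Initial committed: {b=9, c=3, d=8}
Op 1: BEGIN: in_txn=True, pending={}
Op 2: UPDATE c=3 (pending; pending now {c=3})
Op 3: UPDATE b=6 (pending; pending now {b=6, c=3})
Op 4: ROLLBACK: discarded pending ['b', 'c']; in_txn=False
Op 5: UPDATE c=27 (auto-commit; committed c=27)
Op 6: UPDATE c=22 (auto-commit; committed c=22)
Op 7: UPDATE c=12 (auto-commit; committed c=12)
Op 8: BEGIN: in_txn=True, pending={}
Op 9: ROLLBACK: discarded pending []; in_txn=False
ROLLBACK at op 4 discards: ['b', 'c']

Answer: b c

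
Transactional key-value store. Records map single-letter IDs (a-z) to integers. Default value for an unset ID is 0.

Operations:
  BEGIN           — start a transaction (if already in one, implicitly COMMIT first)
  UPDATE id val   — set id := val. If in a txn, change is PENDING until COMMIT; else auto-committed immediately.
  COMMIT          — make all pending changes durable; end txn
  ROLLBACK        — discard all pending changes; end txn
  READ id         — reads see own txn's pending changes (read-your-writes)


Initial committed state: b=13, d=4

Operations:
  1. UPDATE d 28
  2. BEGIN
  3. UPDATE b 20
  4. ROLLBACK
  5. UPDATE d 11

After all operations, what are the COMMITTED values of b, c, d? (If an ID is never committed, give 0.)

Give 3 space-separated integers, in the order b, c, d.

Answer: 13 0 11

Derivation:
Initial committed: {b=13, d=4}
Op 1: UPDATE d=28 (auto-commit; committed d=28)
Op 2: BEGIN: in_txn=True, pending={}
Op 3: UPDATE b=20 (pending; pending now {b=20})
Op 4: ROLLBACK: discarded pending ['b']; in_txn=False
Op 5: UPDATE d=11 (auto-commit; committed d=11)
Final committed: {b=13, d=11}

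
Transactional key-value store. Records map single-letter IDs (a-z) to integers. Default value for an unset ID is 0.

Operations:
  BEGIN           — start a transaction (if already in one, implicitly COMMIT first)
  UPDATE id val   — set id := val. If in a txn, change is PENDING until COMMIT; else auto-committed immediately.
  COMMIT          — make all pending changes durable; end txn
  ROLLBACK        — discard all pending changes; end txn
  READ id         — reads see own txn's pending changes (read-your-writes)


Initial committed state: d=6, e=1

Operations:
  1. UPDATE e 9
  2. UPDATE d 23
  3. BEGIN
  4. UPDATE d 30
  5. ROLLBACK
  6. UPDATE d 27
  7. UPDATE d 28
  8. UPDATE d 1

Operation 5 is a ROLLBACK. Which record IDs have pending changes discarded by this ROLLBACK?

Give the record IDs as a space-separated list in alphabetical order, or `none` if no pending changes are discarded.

Initial committed: {d=6, e=1}
Op 1: UPDATE e=9 (auto-commit; committed e=9)
Op 2: UPDATE d=23 (auto-commit; committed d=23)
Op 3: BEGIN: in_txn=True, pending={}
Op 4: UPDATE d=30 (pending; pending now {d=30})
Op 5: ROLLBACK: discarded pending ['d']; in_txn=False
Op 6: UPDATE d=27 (auto-commit; committed d=27)
Op 7: UPDATE d=28 (auto-commit; committed d=28)
Op 8: UPDATE d=1 (auto-commit; committed d=1)
ROLLBACK at op 5 discards: ['d']

Answer: d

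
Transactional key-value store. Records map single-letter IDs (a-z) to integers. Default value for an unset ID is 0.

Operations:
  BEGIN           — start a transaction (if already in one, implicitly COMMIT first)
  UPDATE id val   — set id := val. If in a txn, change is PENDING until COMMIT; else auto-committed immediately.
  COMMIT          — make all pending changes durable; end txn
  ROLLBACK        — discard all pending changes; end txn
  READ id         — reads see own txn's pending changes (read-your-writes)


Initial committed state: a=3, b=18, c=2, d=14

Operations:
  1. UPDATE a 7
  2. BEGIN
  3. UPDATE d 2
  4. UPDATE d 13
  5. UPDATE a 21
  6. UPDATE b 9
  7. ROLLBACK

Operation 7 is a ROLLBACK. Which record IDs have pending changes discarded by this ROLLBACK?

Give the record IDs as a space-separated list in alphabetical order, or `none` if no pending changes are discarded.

Answer: a b d

Derivation:
Initial committed: {a=3, b=18, c=2, d=14}
Op 1: UPDATE a=7 (auto-commit; committed a=7)
Op 2: BEGIN: in_txn=True, pending={}
Op 3: UPDATE d=2 (pending; pending now {d=2})
Op 4: UPDATE d=13 (pending; pending now {d=13})
Op 5: UPDATE a=21 (pending; pending now {a=21, d=13})
Op 6: UPDATE b=9 (pending; pending now {a=21, b=9, d=13})
Op 7: ROLLBACK: discarded pending ['a', 'b', 'd']; in_txn=False
ROLLBACK at op 7 discards: ['a', 'b', 'd']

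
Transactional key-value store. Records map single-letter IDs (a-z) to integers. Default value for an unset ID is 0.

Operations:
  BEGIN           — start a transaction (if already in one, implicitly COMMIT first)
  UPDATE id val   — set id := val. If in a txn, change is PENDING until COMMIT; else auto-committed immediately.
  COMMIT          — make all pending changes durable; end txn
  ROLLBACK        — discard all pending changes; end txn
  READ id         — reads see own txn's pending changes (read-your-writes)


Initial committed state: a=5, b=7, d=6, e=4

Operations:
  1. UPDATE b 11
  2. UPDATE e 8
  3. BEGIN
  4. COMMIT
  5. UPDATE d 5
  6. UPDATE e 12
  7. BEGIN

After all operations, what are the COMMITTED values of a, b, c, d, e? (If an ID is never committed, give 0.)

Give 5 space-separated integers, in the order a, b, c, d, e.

Initial committed: {a=5, b=7, d=6, e=4}
Op 1: UPDATE b=11 (auto-commit; committed b=11)
Op 2: UPDATE e=8 (auto-commit; committed e=8)
Op 3: BEGIN: in_txn=True, pending={}
Op 4: COMMIT: merged [] into committed; committed now {a=5, b=11, d=6, e=8}
Op 5: UPDATE d=5 (auto-commit; committed d=5)
Op 6: UPDATE e=12 (auto-commit; committed e=12)
Op 7: BEGIN: in_txn=True, pending={}
Final committed: {a=5, b=11, d=5, e=12}

Answer: 5 11 0 5 12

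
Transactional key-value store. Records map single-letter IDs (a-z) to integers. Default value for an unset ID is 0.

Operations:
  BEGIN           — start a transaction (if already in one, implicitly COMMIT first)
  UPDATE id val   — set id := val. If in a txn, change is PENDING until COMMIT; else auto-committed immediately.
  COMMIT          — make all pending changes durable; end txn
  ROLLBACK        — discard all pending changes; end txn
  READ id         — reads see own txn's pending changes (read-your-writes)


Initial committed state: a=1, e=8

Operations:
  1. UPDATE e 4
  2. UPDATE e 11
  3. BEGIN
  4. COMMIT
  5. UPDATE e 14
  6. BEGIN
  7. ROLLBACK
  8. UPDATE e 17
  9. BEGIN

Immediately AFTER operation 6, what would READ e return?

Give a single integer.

Initial committed: {a=1, e=8}
Op 1: UPDATE e=4 (auto-commit; committed e=4)
Op 2: UPDATE e=11 (auto-commit; committed e=11)
Op 3: BEGIN: in_txn=True, pending={}
Op 4: COMMIT: merged [] into committed; committed now {a=1, e=11}
Op 5: UPDATE e=14 (auto-commit; committed e=14)
Op 6: BEGIN: in_txn=True, pending={}
After op 6: visible(e) = 14 (pending={}, committed={a=1, e=14})

Answer: 14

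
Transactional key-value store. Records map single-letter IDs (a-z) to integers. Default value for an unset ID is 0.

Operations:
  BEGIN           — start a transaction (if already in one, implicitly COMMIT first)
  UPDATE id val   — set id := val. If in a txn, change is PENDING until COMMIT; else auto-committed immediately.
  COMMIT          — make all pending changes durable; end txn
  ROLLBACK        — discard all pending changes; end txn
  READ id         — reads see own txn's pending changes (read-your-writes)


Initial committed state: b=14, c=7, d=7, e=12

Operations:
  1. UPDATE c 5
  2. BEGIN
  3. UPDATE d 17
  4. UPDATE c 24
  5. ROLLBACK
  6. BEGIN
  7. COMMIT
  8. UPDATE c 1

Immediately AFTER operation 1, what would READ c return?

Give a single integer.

Initial committed: {b=14, c=7, d=7, e=12}
Op 1: UPDATE c=5 (auto-commit; committed c=5)
After op 1: visible(c) = 5 (pending={}, committed={b=14, c=5, d=7, e=12})

Answer: 5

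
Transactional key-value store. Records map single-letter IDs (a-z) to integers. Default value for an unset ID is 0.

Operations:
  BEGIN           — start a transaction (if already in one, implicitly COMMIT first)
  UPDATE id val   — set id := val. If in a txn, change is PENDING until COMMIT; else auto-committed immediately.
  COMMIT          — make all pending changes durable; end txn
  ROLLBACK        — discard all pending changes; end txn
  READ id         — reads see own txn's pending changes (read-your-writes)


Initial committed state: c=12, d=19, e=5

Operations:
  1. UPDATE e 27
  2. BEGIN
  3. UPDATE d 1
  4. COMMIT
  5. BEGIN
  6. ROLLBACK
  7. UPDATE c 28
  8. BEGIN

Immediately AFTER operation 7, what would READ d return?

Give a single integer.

Initial committed: {c=12, d=19, e=5}
Op 1: UPDATE e=27 (auto-commit; committed e=27)
Op 2: BEGIN: in_txn=True, pending={}
Op 3: UPDATE d=1 (pending; pending now {d=1})
Op 4: COMMIT: merged ['d'] into committed; committed now {c=12, d=1, e=27}
Op 5: BEGIN: in_txn=True, pending={}
Op 6: ROLLBACK: discarded pending []; in_txn=False
Op 7: UPDATE c=28 (auto-commit; committed c=28)
After op 7: visible(d) = 1 (pending={}, committed={c=28, d=1, e=27})

Answer: 1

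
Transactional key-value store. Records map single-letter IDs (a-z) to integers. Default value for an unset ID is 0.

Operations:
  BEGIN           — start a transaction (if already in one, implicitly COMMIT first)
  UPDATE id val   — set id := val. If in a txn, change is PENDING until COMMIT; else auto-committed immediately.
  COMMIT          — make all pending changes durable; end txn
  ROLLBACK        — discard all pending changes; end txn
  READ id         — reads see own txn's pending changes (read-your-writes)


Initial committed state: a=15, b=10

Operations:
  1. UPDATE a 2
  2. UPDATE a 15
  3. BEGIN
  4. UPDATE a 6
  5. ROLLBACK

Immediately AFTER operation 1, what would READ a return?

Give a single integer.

Answer: 2

Derivation:
Initial committed: {a=15, b=10}
Op 1: UPDATE a=2 (auto-commit; committed a=2)
After op 1: visible(a) = 2 (pending={}, committed={a=2, b=10})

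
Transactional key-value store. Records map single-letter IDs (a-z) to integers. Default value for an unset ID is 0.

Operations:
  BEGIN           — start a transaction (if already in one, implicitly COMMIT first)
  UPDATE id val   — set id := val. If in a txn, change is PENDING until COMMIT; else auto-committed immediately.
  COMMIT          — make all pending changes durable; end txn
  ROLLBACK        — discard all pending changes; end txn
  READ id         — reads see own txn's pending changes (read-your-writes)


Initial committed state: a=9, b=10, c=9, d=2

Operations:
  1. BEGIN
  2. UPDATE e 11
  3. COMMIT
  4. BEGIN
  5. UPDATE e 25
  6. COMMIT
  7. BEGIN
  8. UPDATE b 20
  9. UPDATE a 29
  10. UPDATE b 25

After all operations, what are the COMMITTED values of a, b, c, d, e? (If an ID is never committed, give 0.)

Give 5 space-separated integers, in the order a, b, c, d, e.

Initial committed: {a=9, b=10, c=9, d=2}
Op 1: BEGIN: in_txn=True, pending={}
Op 2: UPDATE e=11 (pending; pending now {e=11})
Op 3: COMMIT: merged ['e'] into committed; committed now {a=9, b=10, c=9, d=2, e=11}
Op 4: BEGIN: in_txn=True, pending={}
Op 5: UPDATE e=25 (pending; pending now {e=25})
Op 6: COMMIT: merged ['e'] into committed; committed now {a=9, b=10, c=9, d=2, e=25}
Op 7: BEGIN: in_txn=True, pending={}
Op 8: UPDATE b=20 (pending; pending now {b=20})
Op 9: UPDATE a=29 (pending; pending now {a=29, b=20})
Op 10: UPDATE b=25 (pending; pending now {a=29, b=25})
Final committed: {a=9, b=10, c=9, d=2, e=25}

Answer: 9 10 9 2 25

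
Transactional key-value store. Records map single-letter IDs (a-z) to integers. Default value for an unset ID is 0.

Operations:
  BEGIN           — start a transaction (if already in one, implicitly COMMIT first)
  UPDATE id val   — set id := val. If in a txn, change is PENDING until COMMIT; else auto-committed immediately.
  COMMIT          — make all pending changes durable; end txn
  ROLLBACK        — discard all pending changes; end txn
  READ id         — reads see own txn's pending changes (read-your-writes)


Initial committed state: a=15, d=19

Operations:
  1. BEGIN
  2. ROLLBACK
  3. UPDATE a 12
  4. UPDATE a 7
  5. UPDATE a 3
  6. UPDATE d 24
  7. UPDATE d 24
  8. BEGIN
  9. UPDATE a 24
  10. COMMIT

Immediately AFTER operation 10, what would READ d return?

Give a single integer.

Initial committed: {a=15, d=19}
Op 1: BEGIN: in_txn=True, pending={}
Op 2: ROLLBACK: discarded pending []; in_txn=False
Op 3: UPDATE a=12 (auto-commit; committed a=12)
Op 4: UPDATE a=7 (auto-commit; committed a=7)
Op 5: UPDATE a=3 (auto-commit; committed a=3)
Op 6: UPDATE d=24 (auto-commit; committed d=24)
Op 7: UPDATE d=24 (auto-commit; committed d=24)
Op 8: BEGIN: in_txn=True, pending={}
Op 9: UPDATE a=24 (pending; pending now {a=24})
Op 10: COMMIT: merged ['a'] into committed; committed now {a=24, d=24}
After op 10: visible(d) = 24 (pending={}, committed={a=24, d=24})

Answer: 24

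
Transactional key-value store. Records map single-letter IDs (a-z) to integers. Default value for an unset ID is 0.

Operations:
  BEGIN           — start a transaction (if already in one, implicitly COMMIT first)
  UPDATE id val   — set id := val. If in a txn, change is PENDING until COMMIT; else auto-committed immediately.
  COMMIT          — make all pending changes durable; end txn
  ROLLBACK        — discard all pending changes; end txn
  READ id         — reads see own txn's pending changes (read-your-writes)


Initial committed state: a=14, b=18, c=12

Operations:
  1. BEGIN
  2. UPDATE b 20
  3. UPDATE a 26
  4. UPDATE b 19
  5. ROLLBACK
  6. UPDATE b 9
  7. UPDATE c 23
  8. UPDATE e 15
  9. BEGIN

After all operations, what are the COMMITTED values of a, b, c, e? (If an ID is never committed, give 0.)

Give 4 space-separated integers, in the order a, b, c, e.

Answer: 14 9 23 15

Derivation:
Initial committed: {a=14, b=18, c=12}
Op 1: BEGIN: in_txn=True, pending={}
Op 2: UPDATE b=20 (pending; pending now {b=20})
Op 3: UPDATE a=26 (pending; pending now {a=26, b=20})
Op 4: UPDATE b=19 (pending; pending now {a=26, b=19})
Op 5: ROLLBACK: discarded pending ['a', 'b']; in_txn=False
Op 6: UPDATE b=9 (auto-commit; committed b=9)
Op 7: UPDATE c=23 (auto-commit; committed c=23)
Op 8: UPDATE e=15 (auto-commit; committed e=15)
Op 9: BEGIN: in_txn=True, pending={}
Final committed: {a=14, b=9, c=23, e=15}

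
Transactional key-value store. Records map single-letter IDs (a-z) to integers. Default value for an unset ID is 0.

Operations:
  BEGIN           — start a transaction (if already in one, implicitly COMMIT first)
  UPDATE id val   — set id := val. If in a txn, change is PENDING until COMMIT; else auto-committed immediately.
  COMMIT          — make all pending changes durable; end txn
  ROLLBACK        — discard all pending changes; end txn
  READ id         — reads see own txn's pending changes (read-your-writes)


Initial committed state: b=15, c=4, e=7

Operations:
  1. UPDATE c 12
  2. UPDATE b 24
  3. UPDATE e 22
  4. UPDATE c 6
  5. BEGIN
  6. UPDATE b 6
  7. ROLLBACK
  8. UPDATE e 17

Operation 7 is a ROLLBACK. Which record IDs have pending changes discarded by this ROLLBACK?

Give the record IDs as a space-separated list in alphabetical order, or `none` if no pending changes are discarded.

Answer: b

Derivation:
Initial committed: {b=15, c=4, e=7}
Op 1: UPDATE c=12 (auto-commit; committed c=12)
Op 2: UPDATE b=24 (auto-commit; committed b=24)
Op 3: UPDATE e=22 (auto-commit; committed e=22)
Op 4: UPDATE c=6 (auto-commit; committed c=6)
Op 5: BEGIN: in_txn=True, pending={}
Op 6: UPDATE b=6 (pending; pending now {b=6})
Op 7: ROLLBACK: discarded pending ['b']; in_txn=False
Op 8: UPDATE e=17 (auto-commit; committed e=17)
ROLLBACK at op 7 discards: ['b']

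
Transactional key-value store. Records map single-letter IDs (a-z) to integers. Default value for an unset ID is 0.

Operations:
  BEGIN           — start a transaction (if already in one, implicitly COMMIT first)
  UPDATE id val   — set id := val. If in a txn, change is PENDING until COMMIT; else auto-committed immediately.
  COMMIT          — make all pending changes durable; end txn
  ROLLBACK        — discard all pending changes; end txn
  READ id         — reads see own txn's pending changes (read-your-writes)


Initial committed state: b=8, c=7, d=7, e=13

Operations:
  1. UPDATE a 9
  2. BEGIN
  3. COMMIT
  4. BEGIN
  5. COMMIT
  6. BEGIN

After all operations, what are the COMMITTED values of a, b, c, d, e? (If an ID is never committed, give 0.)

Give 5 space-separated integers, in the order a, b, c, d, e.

Initial committed: {b=8, c=7, d=7, e=13}
Op 1: UPDATE a=9 (auto-commit; committed a=9)
Op 2: BEGIN: in_txn=True, pending={}
Op 3: COMMIT: merged [] into committed; committed now {a=9, b=8, c=7, d=7, e=13}
Op 4: BEGIN: in_txn=True, pending={}
Op 5: COMMIT: merged [] into committed; committed now {a=9, b=8, c=7, d=7, e=13}
Op 6: BEGIN: in_txn=True, pending={}
Final committed: {a=9, b=8, c=7, d=7, e=13}

Answer: 9 8 7 7 13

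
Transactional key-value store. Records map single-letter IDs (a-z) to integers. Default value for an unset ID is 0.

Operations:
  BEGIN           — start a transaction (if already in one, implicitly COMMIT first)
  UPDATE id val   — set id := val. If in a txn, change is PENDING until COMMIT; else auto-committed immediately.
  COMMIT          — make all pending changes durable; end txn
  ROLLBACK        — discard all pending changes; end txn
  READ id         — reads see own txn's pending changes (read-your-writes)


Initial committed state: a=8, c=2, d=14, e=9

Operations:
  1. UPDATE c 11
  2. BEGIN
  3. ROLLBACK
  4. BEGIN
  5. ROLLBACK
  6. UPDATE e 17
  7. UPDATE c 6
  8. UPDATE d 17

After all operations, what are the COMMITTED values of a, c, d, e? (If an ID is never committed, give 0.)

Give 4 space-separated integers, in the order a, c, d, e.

Answer: 8 6 17 17

Derivation:
Initial committed: {a=8, c=2, d=14, e=9}
Op 1: UPDATE c=11 (auto-commit; committed c=11)
Op 2: BEGIN: in_txn=True, pending={}
Op 3: ROLLBACK: discarded pending []; in_txn=False
Op 4: BEGIN: in_txn=True, pending={}
Op 5: ROLLBACK: discarded pending []; in_txn=False
Op 6: UPDATE e=17 (auto-commit; committed e=17)
Op 7: UPDATE c=6 (auto-commit; committed c=6)
Op 8: UPDATE d=17 (auto-commit; committed d=17)
Final committed: {a=8, c=6, d=17, e=17}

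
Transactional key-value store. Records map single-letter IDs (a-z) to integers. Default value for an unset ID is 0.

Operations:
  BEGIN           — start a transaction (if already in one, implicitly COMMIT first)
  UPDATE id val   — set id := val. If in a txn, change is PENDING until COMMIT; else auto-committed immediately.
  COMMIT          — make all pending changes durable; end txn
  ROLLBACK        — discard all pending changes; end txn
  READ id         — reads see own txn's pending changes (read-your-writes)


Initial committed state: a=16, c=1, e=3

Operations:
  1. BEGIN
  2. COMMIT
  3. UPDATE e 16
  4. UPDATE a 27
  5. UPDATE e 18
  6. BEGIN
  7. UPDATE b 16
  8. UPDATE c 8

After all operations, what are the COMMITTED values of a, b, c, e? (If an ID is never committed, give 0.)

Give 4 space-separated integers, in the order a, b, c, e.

Answer: 27 0 1 18

Derivation:
Initial committed: {a=16, c=1, e=3}
Op 1: BEGIN: in_txn=True, pending={}
Op 2: COMMIT: merged [] into committed; committed now {a=16, c=1, e=3}
Op 3: UPDATE e=16 (auto-commit; committed e=16)
Op 4: UPDATE a=27 (auto-commit; committed a=27)
Op 5: UPDATE e=18 (auto-commit; committed e=18)
Op 6: BEGIN: in_txn=True, pending={}
Op 7: UPDATE b=16 (pending; pending now {b=16})
Op 8: UPDATE c=8 (pending; pending now {b=16, c=8})
Final committed: {a=27, c=1, e=18}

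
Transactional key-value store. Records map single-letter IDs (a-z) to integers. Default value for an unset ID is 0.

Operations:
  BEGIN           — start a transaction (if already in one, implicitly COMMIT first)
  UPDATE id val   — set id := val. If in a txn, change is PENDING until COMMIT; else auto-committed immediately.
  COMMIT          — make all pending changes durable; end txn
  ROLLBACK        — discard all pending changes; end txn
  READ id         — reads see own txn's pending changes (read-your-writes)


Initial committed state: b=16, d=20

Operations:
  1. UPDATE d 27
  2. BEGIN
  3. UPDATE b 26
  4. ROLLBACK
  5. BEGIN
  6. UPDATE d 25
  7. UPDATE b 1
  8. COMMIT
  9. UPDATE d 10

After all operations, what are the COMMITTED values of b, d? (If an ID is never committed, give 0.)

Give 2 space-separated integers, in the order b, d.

Answer: 1 10

Derivation:
Initial committed: {b=16, d=20}
Op 1: UPDATE d=27 (auto-commit; committed d=27)
Op 2: BEGIN: in_txn=True, pending={}
Op 3: UPDATE b=26 (pending; pending now {b=26})
Op 4: ROLLBACK: discarded pending ['b']; in_txn=False
Op 5: BEGIN: in_txn=True, pending={}
Op 6: UPDATE d=25 (pending; pending now {d=25})
Op 7: UPDATE b=1 (pending; pending now {b=1, d=25})
Op 8: COMMIT: merged ['b', 'd'] into committed; committed now {b=1, d=25}
Op 9: UPDATE d=10 (auto-commit; committed d=10)
Final committed: {b=1, d=10}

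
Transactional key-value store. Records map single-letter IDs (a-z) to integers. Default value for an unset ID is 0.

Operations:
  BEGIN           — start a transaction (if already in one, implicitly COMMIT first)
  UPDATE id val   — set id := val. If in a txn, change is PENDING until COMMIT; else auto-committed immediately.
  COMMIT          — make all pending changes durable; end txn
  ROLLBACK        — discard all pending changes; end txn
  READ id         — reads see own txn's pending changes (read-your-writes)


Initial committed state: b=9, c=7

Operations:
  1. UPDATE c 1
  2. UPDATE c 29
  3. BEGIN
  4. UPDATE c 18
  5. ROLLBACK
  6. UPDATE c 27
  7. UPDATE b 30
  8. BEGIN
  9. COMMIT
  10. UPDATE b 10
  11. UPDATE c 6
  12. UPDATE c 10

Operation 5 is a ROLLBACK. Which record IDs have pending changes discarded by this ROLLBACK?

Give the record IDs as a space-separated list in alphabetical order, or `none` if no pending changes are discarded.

Answer: c

Derivation:
Initial committed: {b=9, c=7}
Op 1: UPDATE c=1 (auto-commit; committed c=1)
Op 2: UPDATE c=29 (auto-commit; committed c=29)
Op 3: BEGIN: in_txn=True, pending={}
Op 4: UPDATE c=18 (pending; pending now {c=18})
Op 5: ROLLBACK: discarded pending ['c']; in_txn=False
Op 6: UPDATE c=27 (auto-commit; committed c=27)
Op 7: UPDATE b=30 (auto-commit; committed b=30)
Op 8: BEGIN: in_txn=True, pending={}
Op 9: COMMIT: merged [] into committed; committed now {b=30, c=27}
Op 10: UPDATE b=10 (auto-commit; committed b=10)
Op 11: UPDATE c=6 (auto-commit; committed c=6)
Op 12: UPDATE c=10 (auto-commit; committed c=10)
ROLLBACK at op 5 discards: ['c']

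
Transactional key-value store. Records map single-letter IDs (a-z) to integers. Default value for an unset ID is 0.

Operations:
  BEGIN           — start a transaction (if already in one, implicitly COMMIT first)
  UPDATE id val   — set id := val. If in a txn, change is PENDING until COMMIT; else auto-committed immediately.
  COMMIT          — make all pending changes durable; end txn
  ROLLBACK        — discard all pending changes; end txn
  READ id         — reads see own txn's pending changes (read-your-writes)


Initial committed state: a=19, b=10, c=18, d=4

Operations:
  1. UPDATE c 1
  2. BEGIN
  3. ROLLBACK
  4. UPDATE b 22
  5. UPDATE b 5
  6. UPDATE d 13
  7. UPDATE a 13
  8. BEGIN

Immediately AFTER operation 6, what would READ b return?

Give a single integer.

Initial committed: {a=19, b=10, c=18, d=4}
Op 1: UPDATE c=1 (auto-commit; committed c=1)
Op 2: BEGIN: in_txn=True, pending={}
Op 3: ROLLBACK: discarded pending []; in_txn=False
Op 4: UPDATE b=22 (auto-commit; committed b=22)
Op 5: UPDATE b=5 (auto-commit; committed b=5)
Op 6: UPDATE d=13 (auto-commit; committed d=13)
After op 6: visible(b) = 5 (pending={}, committed={a=19, b=5, c=1, d=13})

Answer: 5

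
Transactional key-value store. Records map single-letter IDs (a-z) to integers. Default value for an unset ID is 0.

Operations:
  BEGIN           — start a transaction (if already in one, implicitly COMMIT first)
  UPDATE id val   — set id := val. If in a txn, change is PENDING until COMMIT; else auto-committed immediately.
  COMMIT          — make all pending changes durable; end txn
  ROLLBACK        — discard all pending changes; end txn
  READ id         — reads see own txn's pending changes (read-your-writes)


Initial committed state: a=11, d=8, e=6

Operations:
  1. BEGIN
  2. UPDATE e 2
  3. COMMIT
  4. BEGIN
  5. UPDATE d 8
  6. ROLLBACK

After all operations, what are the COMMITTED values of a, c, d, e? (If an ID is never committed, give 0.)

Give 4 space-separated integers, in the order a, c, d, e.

Answer: 11 0 8 2

Derivation:
Initial committed: {a=11, d=8, e=6}
Op 1: BEGIN: in_txn=True, pending={}
Op 2: UPDATE e=2 (pending; pending now {e=2})
Op 3: COMMIT: merged ['e'] into committed; committed now {a=11, d=8, e=2}
Op 4: BEGIN: in_txn=True, pending={}
Op 5: UPDATE d=8 (pending; pending now {d=8})
Op 6: ROLLBACK: discarded pending ['d']; in_txn=False
Final committed: {a=11, d=8, e=2}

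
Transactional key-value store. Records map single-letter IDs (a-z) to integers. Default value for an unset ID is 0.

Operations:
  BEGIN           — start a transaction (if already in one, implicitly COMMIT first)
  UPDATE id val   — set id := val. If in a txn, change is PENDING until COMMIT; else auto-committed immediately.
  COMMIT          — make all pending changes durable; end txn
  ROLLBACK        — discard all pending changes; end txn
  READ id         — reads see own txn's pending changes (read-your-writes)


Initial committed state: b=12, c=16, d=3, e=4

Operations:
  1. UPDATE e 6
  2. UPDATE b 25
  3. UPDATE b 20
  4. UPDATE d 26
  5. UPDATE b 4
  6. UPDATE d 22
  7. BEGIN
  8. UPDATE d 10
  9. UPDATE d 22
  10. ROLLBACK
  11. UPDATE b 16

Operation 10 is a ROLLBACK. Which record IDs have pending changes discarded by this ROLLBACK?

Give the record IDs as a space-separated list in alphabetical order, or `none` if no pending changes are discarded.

Initial committed: {b=12, c=16, d=3, e=4}
Op 1: UPDATE e=6 (auto-commit; committed e=6)
Op 2: UPDATE b=25 (auto-commit; committed b=25)
Op 3: UPDATE b=20 (auto-commit; committed b=20)
Op 4: UPDATE d=26 (auto-commit; committed d=26)
Op 5: UPDATE b=4 (auto-commit; committed b=4)
Op 6: UPDATE d=22 (auto-commit; committed d=22)
Op 7: BEGIN: in_txn=True, pending={}
Op 8: UPDATE d=10 (pending; pending now {d=10})
Op 9: UPDATE d=22 (pending; pending now {d=22})
Op 10: ROLLBACK: discarded pending ['d']; in_txn=False
Op 11: UPDATE b=16 (auto-commit; committed b=16)
ROLLBACK at op 10 discards: ['d']

Answer: d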